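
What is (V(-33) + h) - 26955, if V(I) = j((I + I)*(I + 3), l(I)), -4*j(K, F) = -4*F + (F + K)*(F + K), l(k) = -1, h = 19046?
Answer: -3948081/4 ≈ -9.8702e+5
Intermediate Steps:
j(K, F) = F - (F + K)²/4 (j(K, F) = -(-4*F + (F + K)*(F + K))/4 = -(-4*F + (F + K)²)/4 = -((F + K)² - 4*F)/4 = F - (F + K)²/4)
V(I) = -1 - (-1 + 2*I*(3 + I))²/4 (V(I) = -1 - (-1 + (I + I)*(I + 3))²/4 = -1 - (-1 + (2*I)*(3 + I))²/4 = -1 - (-1 + 2*I*(3 + I))²/4)
(V(-33) + h) - 26955 = ((-1 - (-1 + 2*(-33)*(3 - 33))²/4) + 19046) - 26955 = ((-1 - (-1 + 2*(-33)*(-30))²/4) + 19046) - 26955 = ((-1 - (-1 + 1980)²/4) + 19046) - 26955 = ((-1 - ¼*1979²) + 19046) - 26955 = ((-1 - ¼*3916441) + 19046) - 26955 = ((-1 - 3916441/4) + 19046) - 26955 = (-3916445/4 + 19046) - 26955 = -3840261/4 - 26955 = -3948081/4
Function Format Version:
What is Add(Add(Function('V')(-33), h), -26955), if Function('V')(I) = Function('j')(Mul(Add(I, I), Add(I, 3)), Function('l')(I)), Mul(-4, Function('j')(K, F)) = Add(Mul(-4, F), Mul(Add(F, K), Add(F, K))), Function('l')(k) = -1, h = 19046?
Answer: Rational(-3948081, 4) ≈ -9.8702e+5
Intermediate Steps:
Function('j')(K, F) = Add(F, Mul(Rational(-1, 4), Pow(Add(F, K), 2))) (Function('j')(K, F) = Mul(Rational(-1, 4), Add(Mul(-4, F), Mul(Add(F, K), Add(F, K)))) = Mul(Rational(-1, 4), Add(Mul(-4, F), Pow(Add(F, K), 2))) = Mul(Rational(-1, 4), Add(Pow(Add(F, K), 2), Mul(-4, F))) = Add(F, Mul(Rational(-1, 4), Pow(Add(F, K), 2))))
Function('V')(I) = Add(-1, Mul(Rational(-1, 4), Pow(Add(-1, Mul(2, I, Add(3, I))), 2))) (Function('V')(I) = Add(-1, Mul(Rational(-1, 4), Pow(Add(-1, Mul(Add(I, I), Add(I, 3))), 2))) = Add(-1, Mul(Rational(-1, 4), Pow(Add(-1, Mul(Mul(2, I), Add(3, I))), 2))) = Add(-1, Mul(Rational(-1, 4), Pow(Add(-1, Mul(2, I, Add(3, I))), 2))))
Add(Add(Function('V')(-33), h), -26955) = Add(Add(Add(-1, Mul(Rational(-1, 4), Pow(Add(-1, Mul(2, -33, Add(3, -33))), 2))), 19046), -26955) = Add(Add(Add(-1, Mul(Rational(-1, 4), Pow(Add(-1, Mul(2, -33, -30)), 2))), 19046), -26955) = Add(Add(Add(-1, Mul(Rational(-1, 4), Pow(Add(-1, 1980), 2))), 19046), -26955) = Add(Add(Add(-1, Mul(Rational(-1, 4), Pow(1979, 2))), 19046), -26955) = Add(Add(Add(-1, Mul(Rational(-1, 4), 3916441)), 19046), -26955) = Add(Add(Add(-1, Rational(-3916441, 4)), 19046), -26955) = Add(Add(Rational(-3916445, 4), 19046), -26955) = Add(Rational(-3840261, 4), -26955) = Rational(-3948081, 4)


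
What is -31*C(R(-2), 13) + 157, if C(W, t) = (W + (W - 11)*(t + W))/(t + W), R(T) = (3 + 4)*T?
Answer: 498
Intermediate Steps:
R(T) = 7*T
C(W, t) = (W + (-11 + W)*(W + t))/(W + t)
-31*C(R(-2), 13) + 157 = -31*((7*(-2))² - 11*13 - 70*(-2) + (7*(-2))*13)/(7*(-2) + 13) + 157 = -31*((-14)² - 143 - 10*(-14) - 14*13)/(-14 + 13) + 157 = -31*(196 - 143 + 140 - 182)/(-1) + 157 = -(-31)*11 + 157 = -31*(-11) + 157 = 341 + 157 = 498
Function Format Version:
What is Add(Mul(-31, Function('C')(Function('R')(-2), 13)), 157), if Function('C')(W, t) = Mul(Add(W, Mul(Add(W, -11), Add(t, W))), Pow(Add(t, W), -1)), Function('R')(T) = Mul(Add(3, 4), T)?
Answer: 498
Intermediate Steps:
Function('R')(T) = Mul(7, T)
Function('C')(W, t) = Mul(Pow(Add(W, t), -1), Add(W, Mul(Add(-11, W), Add(W, t)))) (Function('C')(W, t) = Mul(Add(W, Mul(Add(-11, W), Add(W, t))), Pow(Add(W, t), -1)) = Mul(Pow(Add(W, t), -1), Add(W, Mul(Add(-11, W), Add(W, t)))))
Add(Mul(-31, Function('C')(Function('R')(-2), 13)), 157) = Add(Mul(-31, Mul(Pow(Add(Mul(7, -2), 13), -1), Add(Pow(Mul(7, -2), 2), Mul(-11, 13), Mul(-10, Mul(7, -2)), Mul(Mul(7, -2), 13)))), 157) = Add(Mul(-31, Mul(Pow(Add(-14, 13), -1), Add(Pow(-14, 2), -143, Mul(-10, -14), Mul(-14, 13)))), 157) = Add(Mul(-31, Mul(Pow(-1, -1), Add(196, -143, 140, -182))), 157) = Add(Mul(-31, Mul(-1, 11)), 157) = Add(Mul(-31, -11), 157) = Add(341, 157) = 498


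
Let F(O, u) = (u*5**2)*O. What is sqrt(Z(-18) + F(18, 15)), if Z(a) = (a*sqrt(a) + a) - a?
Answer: 3*sqrt(750 - 6*I*sqrt(2)) ≈ 82.16 - 0.46475*I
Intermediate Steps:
F(O, u) = 25*O*u (F(O, u) = (u*25)*O = (25*u)*O = 25*O*u)
Z(a) = a**(3/2) (Z(a) = (a**(3/2) + a) - a = (a + a**(3/2)) - a = a**(3/2))
sqrt(Z(-18) + F(18, 15)) = sqrt((-18)**(3/2) + 25*18*15) = sqrt(-54*I*sqrt(2) + 6750) = sqrt(6750 - 54*I*sqrt(2))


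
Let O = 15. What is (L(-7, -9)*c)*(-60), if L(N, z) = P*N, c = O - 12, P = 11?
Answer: 13860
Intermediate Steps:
c = 3 (c = 15 - 12 = 3)
L(N, z) = 11*N
(L(-7, -9)*c)*(-60) = ((11*(-7))*3)*(-60) = -77*3*(-60) = -231*(-60) = 13860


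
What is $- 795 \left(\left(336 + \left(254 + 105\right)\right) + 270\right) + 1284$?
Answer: $-765891$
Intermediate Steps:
$- 795 \left(\left(336 + \left(254 + 105\right)\right) + 270\right) + 1284 = - 795 \left(\left(336 + 359\right) + 270\right) + 1284 = - 795 \left(695 + 270\right) + 1284 = \left(-795\right) 965 + 1284 = -767175 + 1284 = -765891$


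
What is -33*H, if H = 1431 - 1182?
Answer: -8217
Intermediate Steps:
H = 249
-33*H = -33*249 = -8217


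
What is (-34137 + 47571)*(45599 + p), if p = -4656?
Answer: 550028262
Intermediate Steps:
(-34137 + 47571)*(45599 + p) = (-34137 + 47571)*(45599 - 4656) = 13434*40943 = 550028262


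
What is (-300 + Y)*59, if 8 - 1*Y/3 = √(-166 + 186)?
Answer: -16284 - 354*√5 ≈ -17076.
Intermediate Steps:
Y = 24 - 6*√5 (Y = 24 - 3*√(-166 + 186) = 24 - 6*√5 ≈ 10.584)
(-300 + Y)*59 = (-300 + (24 - 6*√5))*59 = (-276 - 6*√5)*59 = -16284 - 354*√5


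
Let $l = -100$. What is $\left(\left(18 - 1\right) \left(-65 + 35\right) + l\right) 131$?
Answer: $-79910$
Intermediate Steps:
$\left(\left(18 - 1\right) \left(-65 + 35\right) + l\right) 131 = \left(\left(18 - 1\right) \left(-65 + 35\right) - 100\right) 131 = \left(17 \left(-30\right) - 100\right) 131 = \left(-510 - 100\right) 131 = \left(-610\right) 131 = -79910$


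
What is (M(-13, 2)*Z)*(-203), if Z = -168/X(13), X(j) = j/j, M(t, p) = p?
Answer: 68208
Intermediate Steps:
X(j) = 1
Z = -168 (Z = -168/1 = -168*1 = -168)
(M(-13, 2)*Z)*(-203) = (2*(-168))*(-203) = -336*(-203) = 68208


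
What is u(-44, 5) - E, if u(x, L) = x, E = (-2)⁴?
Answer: -60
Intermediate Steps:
E = 16
u(-44, 5) - E = -44 - 1*16 = -44 - 16 = -60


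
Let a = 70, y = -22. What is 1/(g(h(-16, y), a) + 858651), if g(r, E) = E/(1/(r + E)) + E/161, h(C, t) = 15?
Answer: 23/19885833 ≈ 1.1566e-6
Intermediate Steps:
g(r, E) = E/161 + E*(E + r) (g(r, E) = E/(1/(E + r)) + E*(1/161) = E*(E + r) + E/161 = E/161 + E*(E + r))
1/(g(h(-16, y), a) + 858651) = 1/(70*(1/161 + 70 + 15) + 858651) = 1/(70*(13686/161) + 858651) = 1/(136860/23 + 858651) = 1/(19885833/23) = 23/19885833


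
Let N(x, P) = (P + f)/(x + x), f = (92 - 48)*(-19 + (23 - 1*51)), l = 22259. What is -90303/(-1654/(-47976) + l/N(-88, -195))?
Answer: -4902084267732/93976876493 ≈ -52.163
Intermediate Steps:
f = -2068 (f = 44*(-19 + (23 - 51)) = 44*(-19 - 28) = 44*(-47) = -2068)
N(x, P) = (-2068 + P)/(2*x) (N(x, P) = (P - 2068)/(x + x) = (-2068 + P)/((2*x)) = (-2068 + P)*(1/(2*x)) = (-2068 + P)/(2*x))
-90303/(-1654/(-47976) + l/N(-88, -195)) = -90303/(-1654/(-47976) + 22259/(((½)*(-2068 - 195)/(-88)))) = -90303/(-1654*(-1/47976) + 22259/(((½)*(-1/88)*(-2263)))) = -90303/(827/23988 + 22259/(2263/176)) = -90303/(827/23988 + 22259*(176/2263)) = -90303/(827/23988 + 3917584/2263) = -90303/93976876493/54284844 = -90303*54284844/93976876493 = -4902084267732/93976876493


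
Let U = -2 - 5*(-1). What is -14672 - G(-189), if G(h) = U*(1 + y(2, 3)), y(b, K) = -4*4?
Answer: -14627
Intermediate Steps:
U = 3 (U = -2 + 5 = 3)
y(b, K) = -16
G(h) = -45 (G(h) = 3*(1 - 16) = 3*(-15) = -45)
-14672 - G(-189) = -14672 - 1*(-45) = -14672 + 45 = -14627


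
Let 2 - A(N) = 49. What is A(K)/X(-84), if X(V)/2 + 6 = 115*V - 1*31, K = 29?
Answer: 47/19394 ≈ 0.0024234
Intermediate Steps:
A(N) = -47 (A(N) = 2 - 1*49 = 2 - 49 = -47)
X(V) = -74 + 230*V (X(V) = -12 + 2*(115*V - 1*31) = -12 + 2*(115*V - 31) = -12 + 2*(-31 + 115*V) = -12 + (-62 + 230*V) = -74 + 230*V)
A(K)/X(-84) = -47/(-74 + 230*(-84)) = -47/(-74 - 19320) = -47/(-19394) = -47*(-1/19394) = 47/19394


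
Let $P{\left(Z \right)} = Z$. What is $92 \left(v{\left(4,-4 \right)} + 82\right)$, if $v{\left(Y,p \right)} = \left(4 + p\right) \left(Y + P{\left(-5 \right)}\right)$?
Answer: $7544$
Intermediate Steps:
$v{\left(Y,p \right)} = \left(-5 + Y\right) \left(4 + p\right)$ ($v{\left(Y,p \right)} = \left(4 + p\right) \left(Y - 5\right) = \left(4 + p\right) \left(-5 + Y\right) = \left(-5 + Y\right) \left(4 + p\right)$)
$92 \left(v{\left(4,-4 \right)} + 82\right) = 92 \left(\left(-20 - -20 + 4 \cdot 4 + 4 \left(-4\right)\right) + 82\right) = 92 \left(\left(-20 + 20 + 16 - 16\right) + 82\right) = 92 \left(0 + 82\right) = 92 \cdot 82 = 7544$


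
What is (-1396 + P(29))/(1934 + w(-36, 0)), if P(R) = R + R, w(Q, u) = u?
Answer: -669/967 ≈ -0.69183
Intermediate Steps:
P(R) = 2*R
(-1396 + P(29))/(1934 + w(-36, 0)) = (-1396 + 2*29)/(1934 + 0) = (-1396 + 58)/1934 = -1338*1/1934 = -669/967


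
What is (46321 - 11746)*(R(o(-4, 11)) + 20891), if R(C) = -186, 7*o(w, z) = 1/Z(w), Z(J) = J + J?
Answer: 715875375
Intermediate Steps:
Z(J) = 2*J
o(w, z) = 1/(14*w) (o(w, z) = 1/(7*((2*w))) = (1/(2*w))/7 = 1/(14*w))
(46321 - 11746)*(R(o(-4, 11)) + 20891) = (46321 - 11746)*(-186 + 20891) = 34575*20705 = 715875375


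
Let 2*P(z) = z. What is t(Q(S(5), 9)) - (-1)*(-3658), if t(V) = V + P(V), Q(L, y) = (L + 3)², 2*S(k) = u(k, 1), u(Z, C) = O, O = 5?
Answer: -28901/8 ≈ -3612.6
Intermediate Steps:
u(Z, C) = 5
S(k) = 5/2 (S(k) = (½)*5 = 5/2)
Q(L, y) = (3 + L)²
P(z) = z/2
t(V) = 3*V/2 (t(V) = V + V/2 = 3*V/2)
t(Q(S(5), 9)) - (-1)*(-3658) = 3*(3 + 5/2)²/2 - (-1)*(-3658) = 3*(11/2)²/2 - 1*3658 = (3/2)*(121/4) - 3658 = 363/8 - 3658 = -28901/8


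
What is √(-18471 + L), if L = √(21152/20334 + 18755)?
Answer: √(-1909308277719 + 599853*√556958427)/10167 ≈ 135.4*I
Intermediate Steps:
L = 59*√556958427/10167 (L = √(21152*(1/20334) + 18755) = √(10576/10167 + 18755) = √(190692661/10167) = 59*√556958427/10167 ≈ 136.95)
√(-18471 + L) = √(-18471 + 59*√556958427/10167)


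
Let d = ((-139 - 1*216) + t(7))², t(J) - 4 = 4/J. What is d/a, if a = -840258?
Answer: -6017209/41172642 ≈ -0.14615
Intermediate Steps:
t(J) = 4 + 4/J
d = 6017209/49 (d = ((-139 - 1*216) + (4 + 4/7))² = ((-139 - 216) + (4 + 4*(⅐)))² = (-355 + (4 + 4/7))² = (-355 + 32/7)² = (-2453/7)² = 6017209/49 ≈ 1.2280e+5)
d/a = (6017209/49)/(-840258) = (6017209/49)*(-1/840258) = -6017209/41172642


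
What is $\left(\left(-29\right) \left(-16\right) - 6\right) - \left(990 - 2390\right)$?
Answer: $1858$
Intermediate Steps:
$\left(\left(-29\right) \left(-16\right) - 6\right) - \left(990 - 2390\right) = \left(464 - 6\right) - \left(990 - 2390\right) = 458 - -1400 = 458 + 1400 = 1858$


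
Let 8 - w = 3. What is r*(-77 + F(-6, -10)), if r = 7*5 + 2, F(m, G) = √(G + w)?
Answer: -2849 + 37*I*√5 ≈ -2849.0 + 82.734*I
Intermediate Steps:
w = 5 (w = 8 - 1*3 = 8 - 3 = 5)
F(m, G) = √(5 + G) (F(m, G) = √(G + 5) = √(5 + G))
r = 37 (r = 35 + 2 = 37)
r*(-77 + F(-6, -10)) = 37*(-77 + √(5 - 10)) = 37*(-77 + √(-5)) = 37*(-77 + I*√5) = -2849 + 37*I*√5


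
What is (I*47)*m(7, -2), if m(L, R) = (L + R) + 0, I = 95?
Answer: 22325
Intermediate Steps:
m(L, R) = L + R
(I*47)*m(7, -2) = (95*47)*(7 - 2) = 4465*5 = 22325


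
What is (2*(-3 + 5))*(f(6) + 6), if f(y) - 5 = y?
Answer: 68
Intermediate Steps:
f(y) = 5 + y
(2*(-3 + 5))*(f(6) + 6) = (2*(-3 + 5))*((5 + 6) + 6) = (2*2)*(11 + 6) = 4*17 = 68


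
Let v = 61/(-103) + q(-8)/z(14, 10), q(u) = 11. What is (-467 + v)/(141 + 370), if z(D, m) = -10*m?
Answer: -4817333/5263300 ≈ -0.91527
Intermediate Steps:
v = -7233/10300 (v = 61/(-103) + 11/((-10*10)) = 61*(-1/103) + 11/(-100) = -61/103 + 11*(-1/100) = -61/103 - 11/100 = -7233/10300 ≈ -0.70223)
(-467 + v)/(141 + 370) = (-467 - 7233/10300)/(141 + 370) = -4817333/10300/511 = -4817333/10300*1/511 = -4817333/5263300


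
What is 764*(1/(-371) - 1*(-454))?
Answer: 128682812/371 ≈ 3.4685e+5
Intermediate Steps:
764*(1/(-371) - 1*(-454)) = 764*(-1/371 + 454) = 764*(168433/371) = 128682812/371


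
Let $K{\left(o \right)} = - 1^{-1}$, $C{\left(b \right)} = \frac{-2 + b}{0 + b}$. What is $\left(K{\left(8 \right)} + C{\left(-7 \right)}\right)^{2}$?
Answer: $\frac{4}{49} \approx 0.081633$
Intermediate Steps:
$C{\left(b \right)} = \frac{-2 + b}{b}$
$K{\left(o \right)} = -1$ ($K{\left(o \right)} = \left(-1\right) 1 = -1$)
$\left(K{\left(8 \right)} + C{\left(-7 \right)}\right)^{2} = \left(-1 + \frac{-2 - 7}{-7}\right)^{2} = \left(-1 - - \frac{9}{7}\right)^{2} = \left(-1 + \frac{9}{7}\right)^{2} = \left(\frac{2}{7}\right)^{2} = \frac{4}{49}$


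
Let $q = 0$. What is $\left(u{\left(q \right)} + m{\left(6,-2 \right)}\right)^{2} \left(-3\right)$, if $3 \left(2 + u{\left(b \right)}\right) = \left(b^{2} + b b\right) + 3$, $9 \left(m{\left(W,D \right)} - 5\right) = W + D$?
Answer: $- \frac{1600}{27} \approx -59.259$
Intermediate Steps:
$m{\left(W,D \right)} = 5 + \frac{D}{9} + \frac{W}{9}$ ($m{\left(W,D \right)} = 5 + \frac{W + D}{9} = 5 + \frac{D + W}{9} = 5 + \left(\frac{D}{9} + \frac{W}{9}\right) = 5 + \frac{D}{9} + \frac{W}{9}$)
$u{\left(b \right)} = -1 + \frac{2 b^{2}}{3}$ ($u{\left(b \right)} = -2 + \frac{\left(b^{2} + b b\right) + 3}{3} = -2 + \frac{\left(b^{2} + b^{2}\right) + 3}{3} = -2 + \frac{2 b^{2} + 3}{3} = -2 + \frac{3 + 2 b^{2}}{3} = -2 + \left(1 + \frac{2 b^{2}}{3}\right) = -1 + \frac{2 b^{2}}{3}$)
$\left(u{\left(q \right)} + m{\left(6,-2 \right)}\right)^{2} \left(-3\right) = \left(\left(-1 + \frac{2 \cdot 0^{2}}{3}\right) + \left(5 + \frac{1}{9} \left(-2\right) + \frac{1}{9} \cdot 6\right)\right)^{2} \left(-3\right) = \left(\left(-1 + \frac{2}{3} \cdot 0\right) + \left(5 - \frac{2}{9} + \frac{2}{3}\right)\right)^{2} \left(-3\right) = \left(\left(-1 + 0\right) + \frac{49}{9}\right)^{2} \left(-3\right) = \left(-1 + \frac{49}{9}\right)^{2} \left(-3\right) = \left(\frac{40}{9}\right)^{2} \left(-3\right) = \frac{1600}{81} \left(-3\right) = - \frac{1600}{27}$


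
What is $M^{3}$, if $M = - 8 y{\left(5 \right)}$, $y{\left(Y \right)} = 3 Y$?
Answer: $-1728000$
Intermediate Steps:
$M = -120$ ($M = - 8 \cdot 3 \cdot 5 = \left(-8\right) 15 = -120$)
$M^{3} = \left(-120\right)^{3} = -1728000$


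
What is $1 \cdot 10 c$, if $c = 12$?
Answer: $120$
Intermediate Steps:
$1 \cdot 10 c = 1 \cdot 10 \cdot 12 = 10 \cdot 12 = 120$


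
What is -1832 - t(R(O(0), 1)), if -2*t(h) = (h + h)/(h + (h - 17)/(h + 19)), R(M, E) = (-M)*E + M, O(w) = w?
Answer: -1832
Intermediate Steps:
R(M, E) = M - E*M (R(M, E) = -E*M + M = M - E*M)
t(h) = -h/(h + (-17 + h)/(19 + h)) (t(h) = -(h + h)/(2*(h + (h - 17)/(h + 19))) = -2*h/(2*(h + (-17 + h)/(19 + h))) = -h/(h + (-17 + h)/(19 + h)))
-1832 - t(R(O(0), 1)) = -1832 - (-1)*0*(1 - 1*1)*(19 + 0*(1 - 1*1))/(-17 + (0*(1 - 1*1))**2 + 20*(0*(1 - 1*1))) = -1832 - (-1)*0*(1 - 1)*(19 + 0*(1 - 1))/(-17 + (0*(1 - 1))**2 + 20*(0*(1 - 1))) = -1832 - (-1)*0*0*(19 + 0*0)/(-17 + (0*0)**2 + 20*(0*0)) = -1832 - (-1)*0*(19 + 0)/(-17 + 0**2 + 20*0) = -1832 - (-1)*0*19/(-17 + 0 + 0) = -1832 - (-1)*0*19/(-17) = -1832 - (-1)*0*(-1)*19/17 = -1832 - 1*0 = -1832 + 0 = -1832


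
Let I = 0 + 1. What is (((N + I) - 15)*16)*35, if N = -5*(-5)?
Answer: 6160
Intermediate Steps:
I = 1
N = 25
(((N + I) - 15)*16)*35 = (((25 + 1) - 15)*16)*35 = ((26 - 15)*16)*35 = (11*16)*35 = 176*35 = 6160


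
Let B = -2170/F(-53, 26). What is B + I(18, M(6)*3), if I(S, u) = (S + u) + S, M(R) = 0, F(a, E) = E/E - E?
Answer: 614/5 ≈ 122.80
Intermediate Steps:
F(a, E) = 1 - E
I(S, u) = u + 2*S
B = 434/5 (B = -2170/(1 - 1*26) = -2170/(1 - 26) = -2170/(-25) = -2170*(-1/25) = 434/5 ≈ 86.800)
B + I(18, M(6)*3) = 434/5 + (0*3 + 2*18) = 434/5 + (0 + 36) = 434/5 + 36 = 614/5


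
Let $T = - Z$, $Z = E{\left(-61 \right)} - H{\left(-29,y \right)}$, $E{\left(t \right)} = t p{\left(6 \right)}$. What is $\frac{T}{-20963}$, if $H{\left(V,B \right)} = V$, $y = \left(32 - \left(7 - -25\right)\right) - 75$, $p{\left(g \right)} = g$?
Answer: $- \frac{337}{20963} \approx -0.016076$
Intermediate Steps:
$y = -75$ ($y = \left(32 - \left(7 + 25\right)\right) - 75 = \left(32 - 32\right) - 75 = 0 - 75 = -75$)
$E{\left(t \right)} = 6 t$ ($E{\left(t \right)} = t 6 = 6 t$)
$Z = -337$ ($Z = 6 \left(-61\right) - -29 = -366 + 29 = -337$)
$T = 337$ ($T = \left(-1\right) \left(-337\right) = 337$)
$\frac{T}{-20963} = \frac{337}{-20963} = 337 \left(- \frac{1}{20963}\right) = - \frac{337}{20963}$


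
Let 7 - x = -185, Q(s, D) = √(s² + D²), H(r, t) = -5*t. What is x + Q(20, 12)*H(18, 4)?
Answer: 192 - 80*√34 ≈ -274.48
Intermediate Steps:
Q(s, D) = √(D² + s²)
x = 192 (x = 7 - 1*(-185) = 7 + 185 = 192)
x + Q(20, 12)*H(18, 4) = 192 + √(12² + 20²)*(-5*4) = 192 + √(144 + 400)*(-20) = 192 + √544*(-20) = 192 + (4*√34)*(-20) = 192 - 80*√34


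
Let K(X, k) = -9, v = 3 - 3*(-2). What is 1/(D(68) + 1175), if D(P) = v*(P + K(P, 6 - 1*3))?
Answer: 1/1706 ≈ 0.00058617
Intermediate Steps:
v = 9 (v = 3 + 6 = 9)
D(P) = -81 + 9*P (D(P) = 9*(P - 9) = 9*(-9 + P) = -81 + 9*P)
1/(D(68) + 1175) = 1/((-81 + 9*68) + 1175) = 1/((-81 + 612) + 1175) = 1/(531 + 1175) = 1/1706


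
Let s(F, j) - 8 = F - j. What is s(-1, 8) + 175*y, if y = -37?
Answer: -6476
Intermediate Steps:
s(F, j) = 8 + F - j (s(F, j) = 8 + (F - j) = 8 + F - j)
s(-1, 8) + 175*y = (8 - 1 - 1*8) + 175*(-37) = (8 - 1 - 8) - 6475 = -1 - 6475 = -6476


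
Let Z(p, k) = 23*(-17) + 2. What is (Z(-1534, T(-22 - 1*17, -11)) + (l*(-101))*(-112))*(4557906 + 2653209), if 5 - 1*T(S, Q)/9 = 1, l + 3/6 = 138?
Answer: 11213363147265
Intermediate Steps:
l = 275/2 (l = -½ + 138 = 275/2 ≈ 137.50)
T(S, Q) = 36 (T(S, Q) = 45 - 9*1 = 45 - 9 = 36)
Z(p, k) = -389 (Z(p, k) = -391 + 2 = -389)
(Z(-1534, T(-22 - 1*17, -11)) + (l*(-101))*(-112))*(4557906 + 2653209) = (-389 + ((275/2)*(-101))*(-112))*(4557906 + 2653209) = (-389 - 27775/2*(-112))*7211115 = (-389 + 1555400)*7211115 = 1555011*7211115 = 11213363147265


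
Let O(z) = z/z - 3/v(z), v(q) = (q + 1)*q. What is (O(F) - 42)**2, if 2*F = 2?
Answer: 7225/4 ≈ 1806.3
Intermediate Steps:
F = 1 (F = (1/2)*2 = 1)
v(q) = q*(1 + q) (v(q) = (1 + q)*q = q*(1 + q))
O(z) = 1 - 3/(z*(1 + z)) (O(z) = z/z - 3*1/(z*(1 + z)) = 1 - 3/(z*(1 + z)))
(O(F) - 42)**2 = ((-3 + 1*(1 + 1))/(1*(1 + 1)) - 42)**2 = (1*(-3 + 1*2)/2 - 42)**2 = (1*(1/2)*(-3 + 2) - 42)**2 = (1*(1/2)*(-1) - 42)**2 = (-1/2 - 42)**2 = (-85/2)**2 = 7225/4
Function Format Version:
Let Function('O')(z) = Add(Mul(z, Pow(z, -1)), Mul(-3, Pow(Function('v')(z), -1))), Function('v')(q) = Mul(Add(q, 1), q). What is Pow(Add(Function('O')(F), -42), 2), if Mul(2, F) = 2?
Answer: Rational(7225, 4) ≈ 1806.3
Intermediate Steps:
F = 1 (F = Mul(Rational(1, 2), 2) = 1)
Function('v')(q) = Mul(q, Add(1, q)) (Function('v')(q) = Mul(Add(1, q), q) = Mul(q, Add(1, q)))
Function('O')(z) = Add(1, Mul(-3, Pow(z, -1), Pow(Add(1, z), -1))) (Function('O')(z) = Add(Mul(z, Pow(z, -1)), Mul(-3, Pow(Mul(z, Add(1, z)), -1))) = Add(1, Mul(-3, Mul(Pow(z, -1), Pow(Add(1, z), -1)))) = Add(1, Mul(-3, Pow(z, -1), Pow(Add(1, z), -1))))
Pow(Add(Function('O')(F), -42), 2) = Pow(Add(Mul(Pow(1, -1), Pow(Add(1, 1), -1), Add(-3, Mul(1, Add(1, 1)))), -42), 2) = Pow(Add(Mul(1, Pow(2, -1), Add(-3, Mul(1, 2))), -42), 2) = Pow(Add(Mul(1, Rational(1, 2), Add(-3, 2)), -42), 2) = Pow(Add(Mul(1, Rational(1, 2), -1), -42), 2) = Pow(Add(Rational(-1, 2), -42), 2) = Pow(Rational(-85, 2), 2) = Rational(7225, 4)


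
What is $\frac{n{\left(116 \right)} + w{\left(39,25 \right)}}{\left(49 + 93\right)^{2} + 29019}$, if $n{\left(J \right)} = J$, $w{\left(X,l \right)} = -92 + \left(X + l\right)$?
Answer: $\frac{88}{49183} \approx 0.0017892$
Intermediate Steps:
$w{\left(X,l \right)} = -92 + X + l$
$\frac{n{\left(116 \right)} + w{\left(39,25 \right)}}{\left(49 + 93\right)^{2} + 29019} = \frac{116 + \left(-92 + 39 + 25\right)}{\left(49 + 93\right)^{2} + 29019} = \frac{116 - 28}{142^{2} + 29019} = \frac{88}{20164 + 29019} = \frac{88}{49183}$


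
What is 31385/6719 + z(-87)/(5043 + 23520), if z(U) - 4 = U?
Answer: 895892078/191914797 ≈ 4.6682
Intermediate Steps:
z(U) = 4 + U
31385/6719 + z(-87)/(5043 + 23520) = 31385/6719 + (4 - 87)/(5043 + 23520) = 31385*(1/6719) - 83/28563 = 31385/6719 - 83*1/28563 = 31385/6719 - 83/28563 = 895892078/191914797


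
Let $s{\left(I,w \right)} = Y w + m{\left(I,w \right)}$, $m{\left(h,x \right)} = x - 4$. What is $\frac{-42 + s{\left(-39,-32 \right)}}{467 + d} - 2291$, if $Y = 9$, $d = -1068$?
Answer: $- \frac{1376525}{601} \approx -2290.4$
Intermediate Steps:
$m{\left(h,x \right)} = -4 + x$ ($m{\left(h,x \right)} = x - 4 = -4 + x$)
$s{\left(I,w \right)} = -4 + 10 w$ ($s{\left(I,w \right)} = 9 w + \left(-4 + w\right) = -4 + 10 w$)
$\frac{-42 + s{\left(-39,-32 \right)}}{467 + d} - 2291 = \frac{-42 + \left(-4 + 10 \left(-32\right)\right)}{467 - 1068} - 2291 = \frac{-42 - 324}{-601} - 2291 = \left(-42 - 324\right) \left(- \frac{1}{601}\right) - 2291 = \left(-366\right) \left(- \frac{1}{601}\right) - 2291 = \frac{366}{601} - 2291 = - \frac{1376525}{601}$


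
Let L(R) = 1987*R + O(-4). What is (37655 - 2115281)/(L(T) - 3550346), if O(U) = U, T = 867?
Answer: 692542/609207 ≈ 1.1368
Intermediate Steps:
L(R) = -4 + 1987*R (L(R) = 1987*R - 4 = -4 + 1987*R)
(37655 - 2115281)/(L(T) - 3550346) = (37655 - 2115281)/((-4 + 1987*867) - 3550346) = -2077626/((-4 + 1722729) - 3550346) = -2077626/(1722725 - 3550346) = -2077626/(-1827621) = -2077626*(-1/1827621) = 692542/609207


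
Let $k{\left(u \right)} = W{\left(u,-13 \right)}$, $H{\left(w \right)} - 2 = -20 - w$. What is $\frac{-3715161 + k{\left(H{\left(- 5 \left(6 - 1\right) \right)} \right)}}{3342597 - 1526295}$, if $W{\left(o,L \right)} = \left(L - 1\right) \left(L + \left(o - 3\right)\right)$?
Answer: $- \frac{1238345}{605434} \approx -2.0454$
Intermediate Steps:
$W{\left(o,L \right)} = \left(-1 + L\right) \left(-3 + L + o\right)$ ($W{\left(o,L \right)} = \left(-1 + L\right) \left(L + \left(o - 3\right)\right) = \left(-1 + L\right) \left(L + \left(-3 + o\right)\right) = \left(-1 + L\right) \left(-3 + L + o\right)$)
$H{\left(w \right)} = -18 - w$ ($H{\left(w \right)} = 2 - \left(20 + w\right) = -18 - w$)
$k{\left(u \right)} = 224 - 14 u$ ($k{\left(u \right)} = 3 + \left(-13\right)^{2} - u - -52 - 13 u = 3 + 169 - u + 52 - 13 u = 224 - 14 u$)
$\frac{-3715161 + k{\left(H{\left(- 5 \left(6 - 1\right) \right)} \right)}}{3342597 - 1526295} = \frac{-3715161 + \left(224 - 14 \left(-18 - - 5 \left(6 - 1\right)\right)\right)}{3342597 - 1526295} = \frac{-3715161 + \left(224 - 14 \left(-18 - \left(-5\right) 5\right)\right)}{1816302} = \left(-3715161 + \left(224 - 14 \left(-18 - -25\right)\right)\right) \frac{1}{1816302} = \left(-3715161 + \left(224 - 14 \left(-18 + 25\right)\right)\right) \frac{1}{1816302} = \left(-3715161 + \left(224 - 98\right)\right) \frac{1}{1816302} = \left(-3715161 + 126\right) \frac{1}{1816302} = \left(-3715035\right) \frac{1}{1816302} = - \frac{1238345}{605434}$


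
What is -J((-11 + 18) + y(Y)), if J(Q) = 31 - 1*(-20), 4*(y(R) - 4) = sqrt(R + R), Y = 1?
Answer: -51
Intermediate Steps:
y(R) = 4 + sqrt(2)*sqrt(R)/4 (y(R) = 4 + sqrt(R + R)/4 = 4 + sqrt(2*R)/4 = 4 + (sqrt(2)*sqrt(R))/4 = 4 + sqrt(2)*sqrt(R)/4)
J(Q) = 51 (J(Q) = 31 + 20 = 51)
-J((-11 + 18) + y(Y)) = -1*51 = -51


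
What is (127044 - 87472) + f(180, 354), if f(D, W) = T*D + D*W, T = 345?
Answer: 165392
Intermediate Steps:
f(D, W) = 345*D + D*W
(127044 - 87472) + f(180, 354) = (127044 - 87472) + 180*(345 + 354) = 39572 + 180*699 = 39572 + 125820 = 165392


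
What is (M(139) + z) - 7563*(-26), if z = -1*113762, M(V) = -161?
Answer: 82715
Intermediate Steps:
z = -113762
(M(139) + z) - 7563*(-26) = (-161 - 113762) - 7563*(-26) = -113923 + 196638 = 82715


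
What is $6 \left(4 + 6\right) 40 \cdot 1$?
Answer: $2400$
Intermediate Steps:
$6 \left(4 + 6\right) 40 \cdot 1 = 6 \cdot 10 \cdot 40 \cdot 1 = 60 \cdot 40 \cdot 1 = 2400 \cdot 1 = 2400$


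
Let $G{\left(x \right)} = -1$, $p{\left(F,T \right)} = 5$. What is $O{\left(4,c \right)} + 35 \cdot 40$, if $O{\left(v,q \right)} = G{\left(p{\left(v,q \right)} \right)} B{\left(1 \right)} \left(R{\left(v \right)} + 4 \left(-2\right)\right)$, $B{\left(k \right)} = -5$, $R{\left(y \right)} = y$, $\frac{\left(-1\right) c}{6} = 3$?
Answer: $1380$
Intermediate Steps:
$c = -18$ ($c = \left(-6\right) 3 = -18$)
$O{\left(v,q \right)} = -40 + 5 v$ ($O{\left(v,q \right)} = \left(-1\right) \left(-5\right) \left(v + 4 \left(-2\right)\right) = 5 \left(v - 8\right) = 5 \left(-8 + v\right) = -40 + 5 v$)
$O{\left(4,c \right)} + 35 \cdot 40 = \left(-40 + 5 \cdot 4\right) + 35 \cdot 40 = \left(-40 + 20\right) + 1400 = -20 + 1400 = 1380$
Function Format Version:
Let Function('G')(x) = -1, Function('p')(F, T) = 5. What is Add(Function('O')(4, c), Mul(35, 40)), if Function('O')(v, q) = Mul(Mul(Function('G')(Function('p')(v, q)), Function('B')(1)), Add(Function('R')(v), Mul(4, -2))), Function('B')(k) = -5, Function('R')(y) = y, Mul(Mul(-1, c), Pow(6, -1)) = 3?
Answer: 1380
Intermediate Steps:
c = -18 (c = Mul(-6, 3) = -18)
Function('O')(v, q) = Add(-40, Mul(5, v)) (Function('O')(v, q) = Mul(Mul(-1, -5), Add(v, Mul(4, -2))) = Mul(5, Add(v, -8)) = Mul(5, Add(-8, v)) = Add(-40, Mul(5, v)))
Add(Function('O')(4, c), Mul(35, 40)) = Add(Add(-40, Mul(5, 4)), Mul(35, 40)) = Add(Add(-40, 20), 1400) = Add(-20, 1400) = 1380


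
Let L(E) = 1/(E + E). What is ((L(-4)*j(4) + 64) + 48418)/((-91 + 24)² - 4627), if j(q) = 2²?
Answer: -32321/92 ≈ -351.32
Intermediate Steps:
L(E) = 1/(2*E)
j(q) = 4
((L(-4)*j(4) + 64) + 48418)/((-91 + 24)² - 4627) = ((((½)/(-4))*4 + 64) + 48418)/((-91 + 24)² - 4627) = ((((½)*(-¼))*4 + 64) + 48418)/((-67)² - 4627) = ((-⅛*4 + 64) + 48418)/(4489 - 4627) = ((-½ + 64) + 48418)/(-138) = (127/2 + 48418)*(-1/138) = (96963/2)*(-1/138) = -32321/92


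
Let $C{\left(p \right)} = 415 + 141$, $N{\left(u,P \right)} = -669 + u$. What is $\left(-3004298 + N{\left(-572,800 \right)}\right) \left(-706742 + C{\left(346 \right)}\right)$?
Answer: $2122469564254$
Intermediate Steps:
$C{\left(p \right)} = 556$
$\left(-3004298 + N{\left(-572,800 \right)}\right) \left(-706742 + C{\left(346 \right)}\right) = \left(-3004298 - 1241\right) \left(-706742 + 556\right) = \left(-3004298 - 1241\right) \left(-706186\right) = \left(-3005539\right) \left(-706186\right) = 2122469564254$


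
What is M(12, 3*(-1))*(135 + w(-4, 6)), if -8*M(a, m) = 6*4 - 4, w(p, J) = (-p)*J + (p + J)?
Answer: -805/2 ≈ -402.50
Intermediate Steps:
w(p, J) = J + p - J*p (w(p, J) = -J*p + (J + p) = J + p - J*p)
M(a, m) = -5/2 (M(a, m) = -(6*4 - 4)/8 = -(24 - 4)/8 = -⅛*20 = -5/2)
M(12, 3*(-1))*(135 + w(-4, 6)) = -5*(135 + (6 - 4 - 1*6*(-4)))/2 = -5*(135 + (6 - 4 + 24))/2 = -5*(135 + 26)/2 = -5/2*161 = -805/2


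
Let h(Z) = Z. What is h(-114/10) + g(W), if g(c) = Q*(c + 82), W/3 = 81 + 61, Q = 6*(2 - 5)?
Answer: -45777/5 ≈ -9155.4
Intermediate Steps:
Q = -18 (Q = 6*(-3) = -18)
W = 426 (W = 3*(81 + 61) = 3*142 = 426)
g(c) = -1476 - 18*c (g(c) = -18*(c + 82) = -18*(82 + c) = -1476 - 18*c)
h(-114/10) + g(W) = -114/10 + (-1476 - 18*426) = -114*⅒ + (-1476 - 7668) = -57/5 - 9144 = -45777/5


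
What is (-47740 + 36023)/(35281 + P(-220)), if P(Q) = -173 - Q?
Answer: -11717/35328 ≈ -0.33166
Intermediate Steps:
(-47740 + 36023)/(35281 + P(-220)) = (-47740 + 36023)/(35281 + (-173 - 1*(-220))) = -11717/(35281 + (-173 + 220)) = -11717/(35281 + 47) = -11717/35328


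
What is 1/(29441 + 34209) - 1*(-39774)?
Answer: 2531615101/63650 ≈ 39774.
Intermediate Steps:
1/(29441 + 34209) - 1*(-39774) = 1/63650 + 39774 = 2531615101/63650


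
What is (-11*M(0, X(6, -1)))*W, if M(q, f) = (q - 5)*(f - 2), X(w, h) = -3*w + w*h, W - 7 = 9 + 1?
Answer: -24310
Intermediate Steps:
W = 17 (W = 7 + (9 + 1) = 7 + 10 = 17)
X(w, h) = -3*w + h*w
M(q, f) = (-5 + q)*(-2 + f)
(-11*M(0, X(6, -1)))*W = -11*(10 - 30*(-3 - 1) - 2*0 + (6*(-3 - 1))*0)*17 = -11*(10 - 30*(-4) + 0 + (6*(-4))*0)*17 = -11*(10 - 5*(-24) + 0 - 24*0)*17 = -11*(10 + 120 + 0 + 0)*17 = -11*130*17 = -1430*17 = -24310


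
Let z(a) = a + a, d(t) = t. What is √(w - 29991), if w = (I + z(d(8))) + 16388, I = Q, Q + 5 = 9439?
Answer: I*√4153 ≈ 64.444*I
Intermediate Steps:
Q = 9434 (Q = -5 + 9439 = 9434)
I = 9434
z(a) = 2*a
w = 25838 (w = (9434 + 2*8) + 16388 = (9434 + 16) + 16388 = 9450 + 16388 = 25838)
√(w - 29991) = √(25838 - 29991) = √(-4153) = I*√4153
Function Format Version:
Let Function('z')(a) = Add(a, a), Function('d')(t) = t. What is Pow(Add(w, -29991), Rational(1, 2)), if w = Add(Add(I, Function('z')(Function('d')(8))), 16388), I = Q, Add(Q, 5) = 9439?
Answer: Mul(I, Pow(4153, Rational(1, 2))) ≈ Mul(64.444, I)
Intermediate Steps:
Q = 9434 (Q = Add(-5, 9439) = 9434)
I = 9434
Function('z')(a) = Mul(2, a)
w = 25838 (w = Add(Add(9434, Mul(2, 8)), 16388) = Add(Add(9434, 16), 16388) = Add(9450, 16388) = 25838)
Pow(Add(w, -29991), Rational(1, 2)) = Pow(Add(25838, -29991), Rational(1, 2)) = Pow(-4153, Rational(1, 2)) = Mul(I, Pow(4153, Rational(1, 2)))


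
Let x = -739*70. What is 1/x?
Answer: -1/51730 ≈ -1.9331e-5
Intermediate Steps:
x = -51730
1/x = 1/(-51730) = -1/51730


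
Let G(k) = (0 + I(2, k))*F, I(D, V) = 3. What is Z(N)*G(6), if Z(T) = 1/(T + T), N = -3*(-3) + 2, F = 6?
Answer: 9/11 ≈ 0.81818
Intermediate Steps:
N = 11 (N = 9 + 2 = 11)
G(k) = 18 (G(k) = (0 + 3)*6 = 3*6 = 18)
Z(T) = 1/(2*T)
Z(N)*G(6) = ((1/2)/11)*18 = ((1/2)*(1/11))*18 = (1/22)*18 = 9/11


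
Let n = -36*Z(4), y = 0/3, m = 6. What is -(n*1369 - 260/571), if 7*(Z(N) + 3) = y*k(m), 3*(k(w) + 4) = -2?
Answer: -84423232/571 ≈ -1.4785e+5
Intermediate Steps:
k(w) = -14/3 (k(w) = -4 + (1/3)*(-2) = -4 - 2/3 = -14/3)
y = 0 (y = 0*(1/3) = 0)
Z(N) = -3 (Z(N) = -3 + (0*(-14/3))/7 = -3 + (1/7)*0 = -3 + 0 = -3)
n = 108 (n = -36*(-3) = 108)
-(n*1369 - 260/571) = -(108*1369 - 260/571) = -(147852 - 260*1/571) = -(147852 - 260/571) = -1*84423232/571 = -84423232/571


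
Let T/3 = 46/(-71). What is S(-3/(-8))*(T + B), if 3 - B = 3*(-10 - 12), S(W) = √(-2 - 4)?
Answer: 4761*I*√6/71 ≈ 164.25*I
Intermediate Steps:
T = -138/71 (T = 3*(46/(-71)) = 3*(46*(-1/71)) = 3*(-46/71) = -138/71 ≈ -1.9437)
S(W) = I*√6 (S(W) = √(-6) = I*√6)
B = 69 (B = 3 - 3*(-10 - 12) = 3 - 3*(-22) = 3 - 1*(-66) = 3 + 66 = 69)
S(-3/(-8))*(T + B) = (I*√6)*(-138/71 + 69) = (I*√6)*(4761/71) = 4761*I*√6/71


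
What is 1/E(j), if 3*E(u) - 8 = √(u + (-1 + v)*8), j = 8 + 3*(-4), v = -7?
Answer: 2/11 - I*√17/22 ≈ 0.18182 - 0.18741*I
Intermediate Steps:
j = -4 (j = 8 - 12 = -4)
E(u) = 8/3 + √(-64 + u)/3 (E(u) = 8/3 + √(u + (-1 - 7)*8)/3 = 8/3 + √(u - 8*8)/3 = 8/3 + √(u - 64)/3 = 8/3 + √(-64 + u)/3)
1/E(j) = 1/(8/3 + √(-64 - 4)/3) = 1/(8/3 + √(-68)/3) = 1/(8/3 + (2*I*√17)/3) = 1/(8/3 + 2*I*√17/3)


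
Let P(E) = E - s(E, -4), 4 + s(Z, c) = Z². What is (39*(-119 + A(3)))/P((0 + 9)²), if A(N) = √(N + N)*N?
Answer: 4641/6476 - 117*√6/6476 ≈ 0.67239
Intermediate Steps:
A(N) = √2*N^(3/2) (A(N) = √(2*N)*N = (√2*√N)*N = √2*N^(3/2))
s(Z, c) = -4 + Z²
P(E) = 4 + E - E² (P(E) = E - (-4 + E²) = E + (4 - E²) = 4 + E - E²)
(39*(-119 + A(3)))/P((0 + 9)²) = (39*(-119 + √2*3^(3/2)))/(4 + (0 + 9)² - ((0 + 9)²)²) = (39*(-119 + √2*(3*√3)))/(4 + 9² - (9²)²) = (39*(-119 + 3*√6))/(4 + 81 - 1*81²) = (-4641 + 117*√6)/(4 + 81 - 1*6561) = (-4641 + 117*√6)/(4 + 81 - 6561) = (-4641 + 117*√6)/(-6476) = (-4641 + 117*√6)*(-1/6476) = 4641/6476 - 117*√6/6476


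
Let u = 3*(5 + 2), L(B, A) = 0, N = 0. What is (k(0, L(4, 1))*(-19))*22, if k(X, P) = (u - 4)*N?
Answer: 0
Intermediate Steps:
u = 21 (u = 3*7 = 21)
k(X, P) = 0 (k(X, P) = (21 - 4)*0 = 17*0 = 0)
(k(0, L(4, 1))*(-19))*22 = (0*(-19))*22 = 0*22 = 0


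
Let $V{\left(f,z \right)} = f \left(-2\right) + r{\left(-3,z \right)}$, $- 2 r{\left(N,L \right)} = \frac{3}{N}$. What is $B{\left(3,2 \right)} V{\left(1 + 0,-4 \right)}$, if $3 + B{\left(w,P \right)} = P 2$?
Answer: $- \frac{3}{2} \approx -1.5$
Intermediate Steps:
$r{\left(N,L \right)} = - \frac{3}{2 N}$ ($r{\left(N,L \right)} = - \frac{3 \frac{1}{N}}{2} = - \frac{3}{2 N}$)
$B{\left(w,P \right)} = -3 + 2 P$ ($B{\left(w,P \right)} = -3 + P 2 = -3 + 2 P$)
$V{\left(f,z \right)} = \frac{1}{2} - 2 f$ ($V{\left(f,z \right)} = f \left(-2\right) - \frac{3}{2 \left(-3\right)} = - 2 f - - \frac{1}{2} = - 2 f + \frac{1}{2} = \frac{1}{2} - 2 f$)
$B{\left(3,2 \right)} V{\left(1 + 0,-4 \right)} = \left(-3 + 2 \cdot 2\right) \left(\frac{1}{2} - 2 \left(1 + 0\right)\right) = \left(-3 + 4\right) \left(\frac{1}{2} - 2\right) = 1 \left(\frac{1}{2} - 2\right) = 1 \left(- \frac{3}{2}\right) = - \frac{3}{2}$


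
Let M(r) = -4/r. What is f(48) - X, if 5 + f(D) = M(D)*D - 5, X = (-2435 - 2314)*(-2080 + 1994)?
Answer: -408428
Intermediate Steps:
X = 408414 (X = -4749*(-86) = 408414)
f(D) = -14 (f(D) = -5 + ((-4/D)*D - 5) = -5 + (-4 - 5) = -5 - 9 = -14)
f(48) - X = -14 - 1*408414 = -14 - 408414 = -408428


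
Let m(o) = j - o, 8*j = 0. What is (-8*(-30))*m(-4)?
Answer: 960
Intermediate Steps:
j = 0 (j = (⅛)*0 = 0)
m(o) = -o (m(o) = 0 - o = -o)
(-8*(-30))*m(-4) = (-8*(-30))*(-1*(-4)) = 240*4 = 960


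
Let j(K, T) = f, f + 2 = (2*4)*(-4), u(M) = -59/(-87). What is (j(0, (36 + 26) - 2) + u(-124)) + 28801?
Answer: 2502788/87 ≈ 28768.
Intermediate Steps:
u(M) = 59/87 (u(M) = -59*(-1/87) = 59/87)
f = -34 (f = -2 + (2*4)*(-4) = -2 + 8*(-4) = -2 - 32 = -34)
j(K, T) = -34
(j(0, (36 + 26) - 2) + u(-124)) + 28801 = (-34 + 59/87) + 28801 = -2899/87 + 28801 = 2502788/87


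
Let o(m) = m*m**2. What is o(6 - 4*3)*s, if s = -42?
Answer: 9072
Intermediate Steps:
o(m) = m**3
o(6 - 4*3)*s = (6 - 4*3)**3*(-42) = (6 - 12)**3*(-42) = (-6)**3*(-42) = -216*(-42) = 9072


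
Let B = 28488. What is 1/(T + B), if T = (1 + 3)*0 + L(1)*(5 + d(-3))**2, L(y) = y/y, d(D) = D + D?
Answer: 1/28489 ≈ 3.5101e-5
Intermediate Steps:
d(D) = 2*D
L(y) = 1
T = 1 (T = (1 + 3)*0 + 1*(5 + 2*(-3))**2 = 4*0 + 1*(5 - 6)**2 = 0 + 1*(-1)**2 = 0 + 1*1 = 0 + 1 = 1)
1/(T + B) = 1/(1 + 28488) = 1/28489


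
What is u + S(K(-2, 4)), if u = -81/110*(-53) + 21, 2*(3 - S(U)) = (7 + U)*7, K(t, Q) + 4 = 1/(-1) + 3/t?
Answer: 13481/220 ≈ 61.277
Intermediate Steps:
K(t, Q) = -5 + 3/t (K(t, Q) = -4 + (1/(-1) + 3/t) = -4 + (1*(-1) + 3/t) = -4 + (-1 + 3/t) = -5 + 3/t)
S(U) = -43/2 - 7*U/2 (S(U) = 3 - (7 + U)*7/2 = 3 - (49 + 7*U)/2 = 3 + (-49/2 - 7*U/2) = -43/2 - 7*U/2)
u = 6603/110 (u = -81*1/110*(-53) + 21 = -81/110*(-53) + 21 = 4293/110 + 21 = 6603/110 ≈ 60.027)
u + S(K(-2, 4)) = 6603/110 + (-43/2 - 7*(-5 + 3/(-2))/2) = 6603/110 + (-43/2 - 7*(-5 + 3*(-1/2))/2) = 6603/110 + (-43/2 - 7*(-5 - 3/2)/2) = 6603/110 + (-43/2 - 7/2*(-13/2)) = 6603/110 + (-43/2 + 91/4) = 6603/110 + 5/4 = 13481/220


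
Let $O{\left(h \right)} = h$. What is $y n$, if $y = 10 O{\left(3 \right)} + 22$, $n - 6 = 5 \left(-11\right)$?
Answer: $-2548$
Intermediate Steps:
$n = -49$ ($n = 6 + 5 \left(-11\right) = 6 - 55 = -49$)
$y = 52$ ($y = 10 \cdot 3 + 22 = 30 + 22 = 52$)
$y n = 52 \left(-49\right) = -2548$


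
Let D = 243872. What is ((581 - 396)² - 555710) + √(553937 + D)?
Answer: -521485 + √797809 ≈ -5.2059e+5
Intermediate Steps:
((581 - 396)² - 555710) + √(553937 + D) = ((581 - 396)² - 555710) + √(553937 + 243872) = (185² - 555710) + √797809 = (34225 - 555710) + √797809 = -521485 + √797809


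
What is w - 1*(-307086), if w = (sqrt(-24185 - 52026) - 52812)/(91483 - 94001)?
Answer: 386647680/1259 - I*sqrt(76211)/2518 ≈ 3.0711e+5 - 0.10964*I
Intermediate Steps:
w = 26406/1259 - I*sqrt(76211)/2518 (w = (sqrt(-76211) - 52812)/(-2518) = (I*sqrt(76211) - 52812)*(-1/2518) = (-52812 + I*sqrt(76211))*(-1/2518) = 26406/1259 - I*sqrt(76211)/2518 ≈ 20.974 - 0.10964*I)
w - 1*(-307086) = (26406/1259 - I*sqrt(76211)/2518) - 1*(-307086) = (26406/1259 - I*sqrt(76211)/2518) + 307086 = 386647680/1259 - I*sqrt(76211)/2518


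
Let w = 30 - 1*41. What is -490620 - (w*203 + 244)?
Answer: -488631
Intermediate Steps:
w = -11 (w = 30 - 41 = -11)
-490620 - (w*203 + 244) = -490620 - (-11*203 + 244) = -490620 - (-2233 + 244) = -490620 - 1*(-1989) = -490620 + 1989 = -488631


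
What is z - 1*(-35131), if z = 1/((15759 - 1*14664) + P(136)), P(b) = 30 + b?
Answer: 44300192/1261 ≈ 35131.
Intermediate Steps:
z = 1/1261 (z = 1/((15759 - 1*14664) + (30 + 136)) = 1/((15759 - 14664) + 166) = 1/(1095 + 166) = 1/1261 ≈ 0.00079302)
z - 1*(-35131) = 1/1261 - 1*(-35131) = 1/1261 + 35131 = 44300192/1261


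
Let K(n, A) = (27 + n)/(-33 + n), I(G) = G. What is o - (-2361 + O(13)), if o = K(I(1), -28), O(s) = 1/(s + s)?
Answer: 245449/104 ≈ 2360.1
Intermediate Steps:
O(s) = 1/(2*s)
K(n, A) = (27 + n)/(-33 + n)
o = -7/8 (o = (27 + 1)/(-33 + 1) = 28/(-32) = -1/32*28 = -7/8 ≈ -0.87500)
o - (-2361 + O(13)) = -7/8 - (-2361 + (½)/13) = -7/8 - (-2361 + (½)*(1/13)) = -7/8 - (-2361 + 1/26) = -7/8 - 1*(-61385/26) = -7/8 + 61385/26 = 245449/104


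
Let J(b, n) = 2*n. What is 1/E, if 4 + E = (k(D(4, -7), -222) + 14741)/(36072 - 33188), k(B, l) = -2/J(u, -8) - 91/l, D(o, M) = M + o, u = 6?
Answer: 365856/406645 ≈ 0.89969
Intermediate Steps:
k(B, l) = 1/8 - 91/l (k(B, l) = -2/(2*(-8)) - 91/l = -2/(-16) - 91/l = -2*(-1/16) - 91/l = 1/8 - 91/l)
E = 406645/365856 (E = -4 + ((1/8)*(-728 - 222)/(-222) + 14741)/(36072 - 33188) = -4 + ((1/8)*(-1/222)*(-950) + 14741)/2884 = -4 + (475/888 + 14741)*(1/2884) = -4 + (13090483/888)*(1/2884) = -4 + 1870069/365856 = 406645/365856 ≈ 1.1115)
1/E = 1/(406645/365856) = 365856/406645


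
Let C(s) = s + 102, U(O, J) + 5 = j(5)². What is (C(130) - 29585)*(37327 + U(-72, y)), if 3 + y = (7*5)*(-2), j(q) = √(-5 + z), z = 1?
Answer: -1095395254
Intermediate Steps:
j(q) = 2*I (j(q) = √(-5 + 1) = √(-4) = 2*I)
y = -73 (y = -3 + (7*5)*(-2) = -3 + 35*(-2) = -3 - 70 = -73)
U(O, J) = -9 (U(O, J) = -5 + (2*I)² = -5 - 4 = -9)
C(s) = 102 + s
(C(130) - 29585)*(37327 + U(-72, y)) = ((102 + 130) - 29585)*(37327 - 9) = (232 - 29585)*37318 = -29353*37318 = -1095395254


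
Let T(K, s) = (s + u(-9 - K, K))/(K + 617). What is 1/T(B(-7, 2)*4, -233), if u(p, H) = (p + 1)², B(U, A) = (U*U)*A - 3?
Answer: 997/150311 ≈ 0.0066329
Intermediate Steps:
B(U, A) = -3 + A*U² (B(U, A) = U²*A - 3 = A*U² - 3 = -3 + A*U²)
u(p, H) = (1 + p)²
T(K, s) = (s + (-8 - K)²)/(617 + K) (T(K, s) = (s + (1 + (-9 - K))²)/(K + 617) = (s + (-8 - K)²)/(617 + K))
1/T(B(-7, 2)*4, -233) = 1/((-233 + (8 + (-3 + 2*(-7)²)*4)²)/(617 + (-3 + 2*(-7)²)*4)) = 1/((-233 + (8 + (-3 + 2*49)*4)²)/(617 + (-3 + 2*49)*4)) = 1/((-233 + (8 + (-3 + 98)*4)²)/(617 + (-3 + 98)*4)) = 1/((-233 + (8 + 95*4)²)/(617 + 95*4)) = 1/((-233 + (8 + 380)²)/(617 + 380)) = 1/((-233 + 388²)/997) = 1/((-233 + 150544)/997) = 1/((1/997)*150311) = 1/(150311/997) = 997/150311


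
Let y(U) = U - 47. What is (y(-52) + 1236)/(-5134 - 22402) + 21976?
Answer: 605129999/27536 ≈ 21976.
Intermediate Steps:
y(U) = -47 + U
(y(-52) + 1236)/(-5134 - 22402) + 21976 = ((-47 - 52) + 1236)/(-5134 - 22402) + 21976 = (-99 + 1236)/(-27536) + 21976 = 1137*(-1/27536) + 21976 = -1137/27536 + 21976 = 605129999/27536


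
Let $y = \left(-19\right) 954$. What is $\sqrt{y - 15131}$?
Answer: $i \sqrt{33257} \approx 182.36 i$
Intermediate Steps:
$y = -18126$
$\sqrt{y - 15131} = \sqrt{-18126 - 15131} = \sqrt{-33257} = i \sqrt{33257}$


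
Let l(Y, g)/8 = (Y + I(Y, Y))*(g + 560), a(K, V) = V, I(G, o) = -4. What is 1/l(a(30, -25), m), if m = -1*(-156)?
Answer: -1/166112 ≈ -6.0200e-6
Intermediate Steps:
m = 156
l(Y, g) = 8*(-4 + Y)*(560 + g) (l(Y, g) = 8*((Y - 4)*(g + 560)) = 8*((-4 + Y)*(560 + g)) = 8*(-4 + Y)*(560 + g))
1/l(a(30, -25), m) = 1/(-17920 - 32*156 + 4480*(-25) + 8*(-25)*156) = 1/(-17920 - 4992 - 112000 - 31200) = 1/(-166112) = -1/166112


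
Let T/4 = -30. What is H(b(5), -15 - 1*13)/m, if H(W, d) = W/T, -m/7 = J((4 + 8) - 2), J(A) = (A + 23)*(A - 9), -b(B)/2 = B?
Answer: -1/2772 ≈ -0.00036075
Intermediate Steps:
b(B) = -2*B
T = -120 (T = 4*(-30) = -120)
J(A) = (-9 + A)*(23 + A) (J(A) = (23 + A)*(-9 + A) = (-9 + A)*(23 + A))
m = -231 (m = -7*(-207 + ((4 + 8) - 2)**2 + 14*((4 + 8) - 2)) = -7*(-207 + (12 - 2)**2 + 14*(12 - 2)) = -7*(-207 + 10**2 + 14*10) = -7*(-207 + 100 + 140) = -7*33 = -231)
H(W, d) = -W/120 (H(W, d) = W/(-120) = W*(-1/120) = -W/120)
H(b(5), -15 - 1*13)/m = -(-1)*5/60/(-231) = -1/120*(-10)*(-1/231) = (1/12)*(-1/231) = -1/2772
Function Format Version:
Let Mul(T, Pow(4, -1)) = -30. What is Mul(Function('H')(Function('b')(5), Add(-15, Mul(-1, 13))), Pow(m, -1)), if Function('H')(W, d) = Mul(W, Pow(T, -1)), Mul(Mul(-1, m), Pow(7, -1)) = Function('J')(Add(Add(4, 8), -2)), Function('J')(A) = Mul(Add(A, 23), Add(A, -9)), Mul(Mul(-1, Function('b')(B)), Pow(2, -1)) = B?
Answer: Rational(-1, 2772) ≈ -0.00036075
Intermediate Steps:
Function('b')(B) = Mul(-2, B)
T = -120 (T = Mul(4, -30) = -120)
Function('J')(A) = Mul(Add(-9, A), Add(23, A)) (Function('J')(A) = Mul(Add(23, A), Add(-9, A)) = Mul(Add(-9, A), Add(23, A)))
m = -231 (m = Mul(-7, Add(-207, Pow(Add(Add(4, 8), -2), 2), Mul(14, Add(Add(4, 8), -2)))) = Mul(-7, Add(-207, Pow(Add(12, -2), 2), Mul(14, Add(12, -2)))) = Mul(-7, Add(-207, Pow(10, 2), Mul(14, 10))) = Mul(-7, Add(-207, 100, 140)) = Mul(-7, 33) = -231)
Function('H')(W, d) = Mul(Rational(-1, 120), W) (Function('H')(W, d) = Mul(W, Pow(-120, -1)) = Mul(W, Rational(-1, 120)) = Mul(Rational(-1, 120), W))
Mul(Function('H')(Function('b')(5), Add(-15, Mul(-1, 13))), Pow(m, -1)) = Mul(Mul(Rational(-1, 120), Mul(-2, 5)), Pow(-231, -1)) = Mul(Mul(Rational(-1, 120), -10), Rational(-1, 231)) = Mul(Rational(1, 12), Rational(-1, 231)) = Rational(-1, 2772)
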